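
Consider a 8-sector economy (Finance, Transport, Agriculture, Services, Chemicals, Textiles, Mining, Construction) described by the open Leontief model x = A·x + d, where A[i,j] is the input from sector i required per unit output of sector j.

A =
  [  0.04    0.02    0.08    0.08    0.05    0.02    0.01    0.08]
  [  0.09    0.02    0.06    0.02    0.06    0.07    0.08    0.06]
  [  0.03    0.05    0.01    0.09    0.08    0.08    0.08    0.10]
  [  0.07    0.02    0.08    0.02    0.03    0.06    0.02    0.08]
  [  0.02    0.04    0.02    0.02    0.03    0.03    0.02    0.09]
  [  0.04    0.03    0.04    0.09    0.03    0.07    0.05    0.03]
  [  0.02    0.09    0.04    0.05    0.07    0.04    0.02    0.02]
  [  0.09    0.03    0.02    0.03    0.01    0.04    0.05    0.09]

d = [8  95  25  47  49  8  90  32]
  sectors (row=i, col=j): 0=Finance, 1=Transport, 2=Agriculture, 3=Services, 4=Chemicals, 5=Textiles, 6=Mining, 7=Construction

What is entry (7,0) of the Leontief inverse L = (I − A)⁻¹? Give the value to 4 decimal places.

Form M = I − A:
  [  0.96   -0.02   -0.08   -0.08   -0.05   -0.02   -0.01   -0.08]
  [ -0.09    0.98   -0.06   -0.02   -0.06   -0.07   -0.08   -0.06]
  [ -0.03   -0.05    0.99   -0.09   -0.08   -0.08   -0.08   -0.10]
  [ -0.07   -0.02   -0.08    0.98   -0.03   -0.06   -0.02   -0.08]
  [ -0.02   -0.04   -0.02   -0.02    0.97   -0.03   -0.02   -0.09]
  [ -0.04   -0.03   -0.04   -0.09   -0.03    0.93   -0.05   -0.03]
  [ -0.02   -0.09   -0.04   -0.05   -0.07   -0.04    0.98   -0.02]
  [ -0.09   -0.03   -0.02   -0.03   -0.01   -0.04   -0.05    0.91]
Leontief inverse L = M⁻¹:
  [  1.0734    0.0415    0.1058    0.1103    0.0756    0.0519    0.0360    0.1284]
  [  0.1246    1.0492    0.0913    0.0605    0.0930    0.1058    0.1086    0.1106]
  [  0.0739    0.0808    1.0461    0.1276    0.1124    0.1210    0.1118    0.1556]
  [  0.1020    0.0423    0.1053    1.0551    0.0567    0.0918    0.0469    0.1257]
  [  0.0454    0.0553    0.0375    0.0401    1.0467    0.0516    0.0390    0.1214]
  [  0.0713    0.0525    0.0689    0.1216    0.0566    1.1026    0.0742    0.0716]
  [  0.0502    0.1098    0.0651    0.0759    0.0953    0.0705    1.0454    0.0602]
  [  0.1216    0.0508    0.0470    0.0604    0.0341    0.0672    0.0723    1.1306]
Total output x = L · d:
  x_0 = 1.0734·8 + 0.0415·95 + 0.1058·25 + 0.1103·47 + 0.0756·49 + 0.0519·8 + 0.0360·90 + 0.1284·32 = 31.8194
  x_1 = 0.1246·8 + 1.0492·95 + 0.0913·25 + 0.0605·47 + 0.0930·49 + 0.1058·8 + 0.1086·90 + 0.1106·32 = 124.5111
  x_2 = 0.0739·8 + 0.0808·95 + 1.0461·25 + 0.1276·47 + 0.1124·49 + 0.1210·8 + 0.1118·90 + 0.1556·32 = 61.9319
  x_3 = 0.1020·8 + 0.0423·95 + 0.1053·25 + 1.0551·47 + 0.0567·49 + 0.0918·8 + 0.0469·90 + 0.1257·32 = 68.8097
  x_4 = 0.0454·8 + 0.0553·95 + 0.0375·25 + 0.0401·47 + 1.0467·49 + 0.0516·8 + 0.0390·90 + 0.1214·32 = 67.5334
  x_5 = 0.0713·8 + 0.0525·95 + 0.0689·25 + 0.1216·47 + 0.0566·49 + 1.1026·8 + 0.0742·90 + 0.0716·32 = 33.5580
  x_6 = 0.0502·8 + 0.1098·95 + 0.0651·25 + 0.0759·47 + 0.0953·49 + 0.0705·8 + 1.0454·90 + 0.0602·32 = 117.2693
  x_7 = 0.1216·8 + 0.0508·95 + 0.0470·25 + 0.0604·47 + 0.0341·49 + 0.0672·8 + 0.0723·90 + 1.1306·32 = 54.7067

L[7,0] = 0.1216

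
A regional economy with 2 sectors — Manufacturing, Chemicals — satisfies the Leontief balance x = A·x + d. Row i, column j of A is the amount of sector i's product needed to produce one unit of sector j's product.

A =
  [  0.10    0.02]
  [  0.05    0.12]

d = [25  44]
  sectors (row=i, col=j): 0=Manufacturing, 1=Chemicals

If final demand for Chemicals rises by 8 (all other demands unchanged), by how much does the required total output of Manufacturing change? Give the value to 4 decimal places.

0.2023

Form M = I − A:
  [  0.90   -0.02]
  [ -0.05    0.88]
Leontief inverse L = M⁻¹:
  [  1.1125    0.0253]
  [  0.0632    1.1378]
Total output x = L · d:
  x_0 = 1.1125·25 + 0.0253·44 = 28.9254
  x_1 = 0.0632·25 + 1.1378·44 = 51.6435
Δx_0 = L[0,1] · Δd_1 = 0.0253 · 8 = 0.2023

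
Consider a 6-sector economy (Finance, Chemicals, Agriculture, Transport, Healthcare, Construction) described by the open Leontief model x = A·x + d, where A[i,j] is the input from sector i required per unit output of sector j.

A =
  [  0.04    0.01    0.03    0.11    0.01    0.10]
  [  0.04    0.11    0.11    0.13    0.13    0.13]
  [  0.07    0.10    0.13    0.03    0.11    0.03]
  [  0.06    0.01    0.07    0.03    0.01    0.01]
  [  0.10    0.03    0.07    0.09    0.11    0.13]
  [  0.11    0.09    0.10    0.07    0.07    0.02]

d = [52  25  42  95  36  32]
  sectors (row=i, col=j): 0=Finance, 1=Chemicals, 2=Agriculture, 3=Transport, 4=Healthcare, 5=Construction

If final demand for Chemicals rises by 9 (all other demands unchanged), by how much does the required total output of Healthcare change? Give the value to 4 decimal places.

0.7058

Form M = I − A:
  [  0.96   -0.01   -0.03   -0.11   -0.01   -0.10]
  [ -0.04    0.89   -0.11   -0.13   -0.13   -0.13]
  [ -0.07   -0.10    0.87   -0.03   -0.11   -0.03]
  [ -0.06   -0.01   -0.07    0.97   -0.01   -0.01]
  [ -0.10   -0.03   -0.07   -0.09    0.89   -0.13]
  [ -0.11   -0.09   -0.10   -0.07   -0.07    0.98]
Leontief inverse L = M⁻¹:
  [  1.0750    0.0352    0.0700    0.1411    0.0371    0.1229]
  [  0.1244    1.1795    0.2120    0.2139    0.2186    0.2068]
  [  0.1303    0.1540    1.2068    0.0965    0.1817    0.0958]
  [  0.0806    0.0277    0.0968    1.0518    0.0311    0.0297]
  [  0.1672    0.0784    0.1442    0.1562    1.1714    0.1889]
  [  0.1631    0.1356    0.1677    0.1316    0.1287    1.0786]
Total output x = L · d:
  x_0 = 1.0750·52 + 0.0352·25 + 0.0700·42 + 0.1411·95 + 0.0371·36 + 0.1229·32 = 78.3921
  x_1 = 0.1244·52 + 1.1795·25 + 0.2120·42 + 0.2139·95 + 0.2186·36 + 0.2068·32 = 79.6741
  x_2 = 0.1303·52 + 0.1540·25 + 1.2068·42 + 0.0965·95 + 0.1817·36 + 0.0958·32 = 80.0854
  x_3 = 0.0806·52 + 0.0277·25 + 0.0968·42 + 1.0518·95 + 0.0311·36 + 0.0297·32 = 110.9377
  x_4 = 0.1672·52 + 0.0784·25 + 0.1442·42 + 0.1562·95 + 1.1714·36 + 0.1889·32 = 79.7674
  x_5 = 0.1631·52 + 0.1356·25 + 0.1677·42 + 0.1316·95 + 0.1287·36 + 1.0786·32 = 70.5629
Δx_4 = L[4,1] · Δd_1 = 0.0784 · 9 = 0.7058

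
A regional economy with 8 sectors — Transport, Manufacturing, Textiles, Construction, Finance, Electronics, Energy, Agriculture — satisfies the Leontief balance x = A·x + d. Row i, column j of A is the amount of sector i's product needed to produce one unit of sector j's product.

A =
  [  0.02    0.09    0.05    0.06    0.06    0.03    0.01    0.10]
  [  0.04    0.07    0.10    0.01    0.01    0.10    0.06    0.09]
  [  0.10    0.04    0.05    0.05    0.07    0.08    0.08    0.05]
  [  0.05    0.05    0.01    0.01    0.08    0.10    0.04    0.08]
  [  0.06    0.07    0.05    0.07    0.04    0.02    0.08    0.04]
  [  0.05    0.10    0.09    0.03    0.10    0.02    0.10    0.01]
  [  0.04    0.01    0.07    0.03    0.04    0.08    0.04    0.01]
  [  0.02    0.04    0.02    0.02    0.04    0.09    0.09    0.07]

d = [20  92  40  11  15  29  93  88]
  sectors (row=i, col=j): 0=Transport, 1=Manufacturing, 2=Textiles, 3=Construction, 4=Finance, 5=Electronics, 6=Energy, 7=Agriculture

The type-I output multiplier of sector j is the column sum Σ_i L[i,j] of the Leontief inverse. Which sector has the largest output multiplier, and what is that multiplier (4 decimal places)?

Electronics (1.9128)

Form M = I − A:
  [  0.98   -0.09   -0.05   -0.06   -0.06   -0.03   -0.01   -0.10]
  [ -0.04    0.93   -0.10   -0.01   -0.01   -0.10   -0.06   -0.09]
  [ -0.10   -0.04    0.95   -0.05   -0.07   -0.08   -0.08   -0.05]
  [ -0.05   -0.05   -0.01    0.99   -0.08   -0.10   -0.04   -0.08]
  [ -0.06   -0.07   -0.05   -0.07    0.96   -0.02   -0.08   -0.04]
  [ -0.05   -0.10   -0.09   -0.03   -0.10    0.98   -0.10   -0.01]
  [ -0.04   -0.01   -0.07   -0.03   -0.04   -0.08    0.96   -0.01]
  [ -0.02   -0.04   -0.02   -0.02   -0.04   -0.09   -0.09    0.93]
Leontief inverse L = M⁻¹:
  [  1.0550    0.1336    0.0909    0.0841    0.0981    0.0821    0.0607    0.1442]
  [  0.0824    1.1201    0.1521    0.0391    0.0580    0.1565    0.1189    0.1343]
  [  0.1426    0.0951    1.1024    0.0841    0.1212    0.1353    0.1363    0.0992]
  [  0.0832    0.0967    0.0545    1.0369    0.1202    0.1434    0.0907    0.1181]
  [  0.0954    0.1122    0.0924    0.0955    1.0796    0.0715    0.1249    0.0828]
  [  0.0953    0.1497    0.1437    0.0633    0.1444    1.0776    0.1546    0.0574]
  [  0.0703    0.0452    0.1039    0.0521    0.0751    0.1136    1.0777    0.0380]
  [  0.0512    0.0789    0.0613    0.0429    0.0775    0.1328    0.1359    1.1016]
Total output x = L · d:
  x_0 = 1.0550·20 + 0.1336·92 + 0.0909·40 + 0.0841·11 + 0.0981·15 + 0.0821·29 + 0.0607·93 + 0.1442·88 = 60.1424
  x_1 = 0.0824·20 + 1.1201·92 + 0.1521·40 + 0.0391·11 + 0.0580·15 + 0.1565·29 + 0.1189·93 + 0.1343·88 = 139.4936
  x_2 = 0.1426·20 + 0.0951·92 + 1.1024·40 + 0.0841·11 + 0.1212·15 + 0.1353·29 + 0.1363·93 + 0.0992·88 = 83.7693
  x_3 = 0.0832·20 + 0.0967·92 + 0.0545·40 + 1.0369·11 + 0.1202·15 + 0.1434·29 + 0.0907·93 + 0.1181·88 = 48.9324
  x_4 = 0.0954·20 + 0.1122·92 + 0.0924·40 + 0.0955·11 + 1.0796·15 + 0.0715·29 + 0.1249·93 + 0.0828·88 = 54.1468
  x_5 = 0.0953·20 + 0.1497·92 + 0.1437·40 + 0.0633·11 + 0.1444·15 + 1.0776·29 + 0.1546·93 + 0.0574·88 = 74.9641
  x_6 = 0.0703·20 + 0.0452·92 + 0.1039·40 + 0.0521·11 + 0.0751·15 + 0.1136·29 + 1.0777·93 + 0.0380·88 = 118.2849
  x_7 = 0.0512·20 + 0.0789·92 + 0.0613·40 + 0.0429·11 + 0.0775·15 + 0.1328·29 + 0.1359·93 + 1.1016·88 = 125.8010
Output multipliers (column sums of L):
  Transport: 1.6754
  Manufacturing: 1.8314
  Textiles: 1.8013
  Construction: 1.4979
  Finance: 1.7740
  Electronics: 1.9128
  Energy: 1.8997
  Agriculture: 1.7756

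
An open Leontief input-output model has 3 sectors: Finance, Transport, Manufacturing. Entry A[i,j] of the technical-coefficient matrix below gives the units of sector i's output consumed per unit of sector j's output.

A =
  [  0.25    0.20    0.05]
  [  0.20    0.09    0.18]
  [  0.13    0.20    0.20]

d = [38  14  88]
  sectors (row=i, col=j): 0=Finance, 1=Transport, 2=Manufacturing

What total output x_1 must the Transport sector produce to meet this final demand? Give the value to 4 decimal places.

59.1018

Form M = I − A:
  [  0.75   -0.20   -0.05]
  [ -0.20    0.91   -0.18]
  [ -0.13   -0.20    0.80]
Leontief inverse L = M⁻¹:
  [  1.4587    0.3583    0.1718]
  [  0.3866    1.2510    0.3056]
  [  0.3337    0.3710    1.3543]
Total output x = L · d:
  x_0 = 1.4587·38 + 0.3583·14 + 0.1718·88 = 75.5641
  x_1 = 0.3866·38 + 1.2510·14 + 0.3056·88 = 59.1018
  x_2 = 0.3337·38 + 0.3710·14 + 1.3543·88 = 137.0546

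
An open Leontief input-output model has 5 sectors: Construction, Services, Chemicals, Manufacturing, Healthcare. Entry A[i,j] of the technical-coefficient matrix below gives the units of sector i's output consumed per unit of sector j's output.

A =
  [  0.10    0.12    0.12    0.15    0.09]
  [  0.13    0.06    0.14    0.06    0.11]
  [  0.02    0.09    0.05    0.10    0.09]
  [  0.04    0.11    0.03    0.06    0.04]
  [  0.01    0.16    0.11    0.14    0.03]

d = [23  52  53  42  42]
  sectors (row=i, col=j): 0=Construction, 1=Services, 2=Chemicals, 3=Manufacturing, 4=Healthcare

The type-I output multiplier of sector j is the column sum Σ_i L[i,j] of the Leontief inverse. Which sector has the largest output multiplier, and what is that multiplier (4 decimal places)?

Services (1.9253)

Form M = I − A:
  [  0.90   -0.12   -0.12   -0.15   -0.09]
  [ -0.13    0.94   -0.14   -0.06   -0.11]
  [ -0.02   -0.09    0.95   -0.10   -0.09]
  [ -0.04   -0.11   -0.03    0.94   -0.04]
  [ -0.01   -0.16   -0.11   -0.14    0.97]
Leontief inverse L = M⁻¹:
  [  1.1608    0.2243    0.2063    0.2457    0.1624]
  [  0.1804    1.1551    0.2180    0.1516    0.1742]
  [  0.0550    0.1530    1.1022    0.1553    0.1311]
  [  0.0748    0.1595    0.0769    1.1057    0.0778]
  [  0.0587    0.2332    0.1742    0.2047    1.0874]
Total output x = L · d:
  x_0 = 1.1608·23 + 0.2243·52 + 0.2063·53 + 0.2457·42 + 0.1624·42 = 66.4360
  x_1 = 0.1804·23 + 1.1551·52 + 0.2180·53 + 0.1516·42 + 0.1742·42 = 89.4534
  x_2 = 0.0550·23 + 0.1530·52 + 1.1022·53 + 0.1553·42 + 0.1311·42 = 79.6708
  x_3 = 0.0748·23 + 0.1595·52 + 0.0769·53 + 1.1057·42 + 0.0778·42 = 63.7944
  x_4 = 0.0587·23 + 0.2332·52 + 0.1742·53 + 0.2047·42 + 1.0874·42 = 76.9813
Output multipliers (column sums of L):
  Construction: 1.5297
  Services: 1.9253
  Chemicals: 1.7775
  Manufacturing: 1.8631
  Healthcare: 1.6329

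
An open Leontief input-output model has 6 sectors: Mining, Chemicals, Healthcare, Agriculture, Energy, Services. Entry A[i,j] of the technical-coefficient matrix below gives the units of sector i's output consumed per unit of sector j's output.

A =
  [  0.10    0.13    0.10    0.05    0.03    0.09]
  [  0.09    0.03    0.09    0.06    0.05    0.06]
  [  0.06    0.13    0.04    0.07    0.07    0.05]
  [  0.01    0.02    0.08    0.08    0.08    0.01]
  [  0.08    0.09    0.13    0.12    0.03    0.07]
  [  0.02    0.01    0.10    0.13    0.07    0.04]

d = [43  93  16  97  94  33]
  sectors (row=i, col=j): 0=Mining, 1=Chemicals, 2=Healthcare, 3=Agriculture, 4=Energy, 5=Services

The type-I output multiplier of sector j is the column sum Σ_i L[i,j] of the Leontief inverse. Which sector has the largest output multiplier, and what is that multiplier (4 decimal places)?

Form M = I − A:
  [  0.90   -0.13   -0.10   -0.05   -0.03   -0.09]
  [ -0.09    0.97   -0.09   -0.06   -0.05   -0.06]
  [ -0.06   -0.13    0.96   -0.07   -0.07   -0.05]
  [ -0.01   -0.02   -0.08    0.92   -0.08   -0.01]
  [ -0.08   -0.09   -0.13   -0.12    0.97   -0.07]
  [ -0.02   -0.01   -0.10   -0.13   -0.07    0.96]
Leontief inverse L = M⁻¹:
  [  1.1526    0.1885    0.1721    0.1173    0.0772    0.1357]
  [  0.1286    1.0790    0.1455    0.1130    0.0862    0.0945]
  [  0.1041    0.1755    1.1034    0.1276    0.1087    0.0875]
  [  0.0362    0.0543    0.1201    1.1202    0.1073    0.0325]
  [  0.1291    0.1496    0.2013    0.1890    1.0809    0.1127]
  [  0.0505    0.0517    0.1510    0.1824    0.1072    1.0672]
Total output x = L · d:
  x_0 = 1.1526·43 + 0.1885·93 + 0.1721·16 + 0.1173·97 + 0.0772·94 + 0.1357·33 = 92.9631
  x_1 = 0.1286·43 + 1.0790·93 + 0.1455·16 + 0.1130·97 + 0.0862·94 + 0.0945·33 = 130.3937
  x_2 = 0.1041·43 + 0.1755·93 + 1.1034·16 + 0.1276·97 + 0.1087·94 + 0.0875·33 = 63.9340
  x_3 = 0.0362·43 + 0.0543·93 + 0.1201·16 + 1.1202·97 + 0.1073·94 + 0.0325·33 = 128.3516
  x_4 = 0.1291·43 + 0.1496·93 + 0.2013·16 + 0.1890·97 + 1.0809·94 + 0.1127·33 = 146.3431
  x_5 = 0.0505·43 + 0.0517·93 + 0.1510·16 + 0.1824·97 + 0.1072·94 + 1.0672·33 = 72.3816
Output multipliers (column sums of L):
  Mining: 1.6011
  Chemicals: 1.6986
  Healthcare: 1.8935
  Agriculture: 1.8495
  Energy: 1.5676
  Services: 1.5301

Healthcare (1.8935)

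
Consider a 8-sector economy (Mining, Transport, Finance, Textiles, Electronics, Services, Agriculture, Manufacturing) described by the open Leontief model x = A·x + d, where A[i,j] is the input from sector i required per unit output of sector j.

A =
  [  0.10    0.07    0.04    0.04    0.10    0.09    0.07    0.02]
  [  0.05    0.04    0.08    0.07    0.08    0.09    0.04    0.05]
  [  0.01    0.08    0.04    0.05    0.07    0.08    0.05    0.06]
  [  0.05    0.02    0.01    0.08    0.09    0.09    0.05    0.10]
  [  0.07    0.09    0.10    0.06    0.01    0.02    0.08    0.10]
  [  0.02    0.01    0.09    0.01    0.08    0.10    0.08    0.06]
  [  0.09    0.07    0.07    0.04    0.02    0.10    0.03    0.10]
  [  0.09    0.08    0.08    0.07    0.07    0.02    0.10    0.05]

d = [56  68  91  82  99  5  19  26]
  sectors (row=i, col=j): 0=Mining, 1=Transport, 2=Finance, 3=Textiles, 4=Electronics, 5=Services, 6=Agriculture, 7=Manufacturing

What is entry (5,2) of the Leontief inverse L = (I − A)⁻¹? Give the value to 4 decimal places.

Form M = I − A:
  [  0.90   -0.07   -0.04   -0.04   -0.10   -0.09   -0.07   -0.02]
  [ -0.05    0.96   -0.08   -0.07   -0.08   -0.09   -0.04   -0.05]
  [ -0.01   -0.08    0.96   -0.05   -0.07   -0.08   -0.05   -0.06]
  [ -0.05   -0.02   -0.01    0.92   -0.09   -0.09   -0.05   -0.10]
  [ -0.07   -0.09   -0.10   -0.06    0.99   -0.02   -0.08   -0.10]
  [ -0.02   -0.01   -0.09   -0.01   -0.08    0.90   -0.08   -0.06]
  [ -0.09   -0.07   -0.07   -0.04   -0.02   -0.10    0.97   -0.10]
  [ -0.09   -0.08   -0.08   -0.07   -0.07   -0.02   -0.10    0.95]
Leontief inverse L = M⁻¹:
  [  1.1644    0.1311    0.1113    0.0923    0.1674    0.1696    0.1371    0.0909]
  [  0.1063    1.0966    0.1448    0.1206    0.1442    0.1626    0.1041    0.1182]
  [  0.0604    0.1292    1.1003    0.0958    0.1253    0.1436    0.1060    0.1211]
  [  0.1119    0.0766    0.0762    1.1314    0.1529    0.1589    0.1166    0.1687]
  [  0.1347    0.1532    0.1663    0.1174    1.0814    0.0993    0.1455    0.1692]
  [  0.0704    0.0638    0.1521    0.0528    0.1333    1.1643    0.1379    0.1221]
  [  0.1512    0.1287    0.1380    0.0921    0.0920    0.1772    1.0982    0.1648]
  [  0.1599    0.1475    0.1510    0.1298    0.1420    0.1040    0.1685    1.1262]
Total output x = L · d:
  x_0 = 1.1644·56 + 0.1311·68 + 0.1113·91 + 0.0923·82 + 0.1674·99 + 0.1696·5 + 0.1371·19 + 0.0909·26 = 114.2054
  x_1 = 0.1063·56 + 1.0966·68 + 0.1448·91 + 0.1206·82 + 0.1442·99 + 0.1626·5 + 0.1041·19 + 0.1182·26 = 123.7222
  x_2 = 0.0604·56 + 0.1292·68 + 1.1003·91 + 0.0958·82 + 0.1253·99 + 0.1436·5 + 0.1060·19 + 0.1211·26 = 138.4333
  x_3 = 0.1119·56 + 0.0766·68 + 0.0762·91 + 1.1314·82 + 0.1529·99 + 0.1589·5 + 0.1166·19 + 0.1687·26 = 133.7149
  x_4 = 0.1347·56 + 0.1532·68 + 0.1663·91 + 0.1174·82 + 1.0814·99 + 0.0993·5 + 0.1455·19 + 0.1692·26 = 157.4352
  x_5 = 0.0704·56 + 0.0638·68 + 0.1521·91 + 0.0528·82 + 0.1333·99 + 1.1643·5 + 0.1379·19 + 0.1221·26 = 51.2615
  x_6 = 0.1512·56 + 0.1287·68 + 0.1380·91 + 0.0921·82 + 0.0920·99 + 0.1772·5 + 1.0982·19 + 0.1648·26 = 72.4694
  x_7 = 0.1599·56 + 0.1475·68 + 0.1510·91 + 0.1298·82 + 0.1420·99 + 0.1040·5 + 0.1685·19 + 1.1262·26 = 90.4248

L[5,2] = 0.1521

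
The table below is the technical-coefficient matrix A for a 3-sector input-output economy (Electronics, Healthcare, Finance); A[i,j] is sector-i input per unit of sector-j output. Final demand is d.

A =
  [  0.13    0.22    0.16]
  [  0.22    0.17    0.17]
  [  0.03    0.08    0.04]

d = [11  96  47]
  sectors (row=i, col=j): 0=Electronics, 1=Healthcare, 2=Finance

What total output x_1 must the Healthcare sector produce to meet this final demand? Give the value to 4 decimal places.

Form M = I − A:
  [  0.87   -0.22   -0.16]
  [ -0.22    0.83   -0.17]
  [ -0.03   -0.08    0.96]
Leontief inverse L = M⁻¹:
  [  1.2491    0.3573    0.2715]
  [  0.3450    1.3244    0.2920]
  [  0.0678    0.1215    1.0745]
Total output x = L · d:
  x_0 = 1.2491·11 + 0.3573·96 + 0.2715·47 = 60.7954
  x_1 = 0.3450·11 + 1.3244·96 + 0.2920·47 = 144.6630
  x_2 = 0.0678·11 + 0.1215·96 + 1.0745·47 = 62.9134

144.6630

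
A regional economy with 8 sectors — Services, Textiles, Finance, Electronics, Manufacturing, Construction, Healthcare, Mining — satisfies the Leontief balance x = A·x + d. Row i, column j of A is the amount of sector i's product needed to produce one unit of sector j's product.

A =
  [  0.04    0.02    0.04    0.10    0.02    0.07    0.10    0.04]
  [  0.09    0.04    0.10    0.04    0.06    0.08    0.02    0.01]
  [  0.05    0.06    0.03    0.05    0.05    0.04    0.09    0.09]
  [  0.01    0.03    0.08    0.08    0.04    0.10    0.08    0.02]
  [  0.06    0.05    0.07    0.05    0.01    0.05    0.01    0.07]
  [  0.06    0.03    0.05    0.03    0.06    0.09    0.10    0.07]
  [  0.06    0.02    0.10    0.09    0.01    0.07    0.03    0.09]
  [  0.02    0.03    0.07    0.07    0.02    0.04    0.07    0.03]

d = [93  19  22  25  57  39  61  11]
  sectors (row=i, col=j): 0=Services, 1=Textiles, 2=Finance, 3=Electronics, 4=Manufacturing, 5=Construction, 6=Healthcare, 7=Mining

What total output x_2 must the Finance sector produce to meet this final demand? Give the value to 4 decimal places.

Form M = I − A:
  [  0.96   -0.02   -0.04   -0.10   -0.02   -0.07   -0.10   -0.04]
  [ -0.09    0.96   -0.10   -0.04   -0.06   -0.08   -0.02   -0.01]
  [ -0.05   -0.06    0.97   -0.05   -0.05   -0.04   -0.09   -0.09]
  [ -0.01   -0.03   -0.08    0.92   -0.04   -0.10   -0.08   -0.02]
  [ -0.06   -0.05   -0.07   -0.05    0.99   -0.05   -0.01   -0.07]
  [ -0.06   -0.03   -0.05   -0.03   -0.06    0.91   -0.10   -0.07]
  [ -0.06   -0.02   -0.10   -0.09   -0.01   -0.07    0.97   -0.09]
  [ -0.02   -0.03   -0.07   -0.07   -0.02   -0.04   -0.07    0.97]
Leontief inverse L = M⁻¹:
  [  1.0742    0.0450    0.0929    0.1516    0.0460    0.1252    0.1522    0.0830]
  [  0.1284    1.0684    0.1477    0.0891    0.0883    0.1331    0.0749    0.0548]
  [  0.0880    0.0869    1.0864    0.1034    0.0759    0.0943    0.1403    0.1328]
  [  0.0478    0.0579    0.1326    1.1288    0.0689    0.1556    0.1331    0.0667]
  [  0.0898    0.0729    0.1115    0.0916    1.0340    0.0940    0.0565    0.1033]
  [  0.1016    0.0591    0.1078    0.0862    0.0882    1.1483    0.1568    0.1204]
  [  0.0954    0.0490    0.1524    0.1440    0.0398    0.1262    1.0909    0.1348]
  [  0.0488    0.0519    0.1122    0.1106    0.0420    0.0831    0.1115    1.0655]
Total output x = L · d:
  x_0 = 1.0742·93 + 0.0450·19 + 0.0929·22 + 0.1516·25 + 0.0460·57 + 0.1252·39 + 0.1522·61 + 0.0830·11 = 124.2947
  x_1 = 0.1284·93 + 1.0684·19 + 0.1477·22 + 0.0891·25 + 0.0883·57 + 0.1331·39 + 0.0749·61 + 0.0548·11 = 53.1195
  x_2 = 0.0880·93 + 0.0869·19 + 1.0864·22 + 0.1034·25 + 0.0759·57 + 0.0943·39 + 0.1403·61 + 0.1328·11 = 54.3448
  x_3 = 0.0478·93 + 0.0579·19 + 0.1326·22 + 1.1288·25 + 0.0689·57 + 0.1556·39 + 0.1331·61 + 0.0667·11 = 55.5295
  x_4 = 0.0898·93 + 0.0729·19 + 0.1115·22 + 0.0916·25 + 1.0340·57 + 0.0940·39 + 0.0565·61 + 0.1033·11 = 81.6652
  x_5 = 0.1016·93 + 0.0591·19 + 0.1078·22 + 0.0862·25 + 0.0882·57 + 1.1483·39 + 0.1568·61 + 0.1204·11 = 75.7984
  x_6 = 0.0954·93 + 0.0490·19 + 0.1524·22 + 0.1440·25 + 0.0398·57 + 0.1262·39 + 1.0909·61 + 0.1348·11 = 91.9770
  x_7 = 0.0488·93 + 0.0519·19 + 0.1122·22 + 0.1106·25 + 0.0420·57 + 0.0831·39 + 0.1115·61 + 1.0655·11 = 34.9220

54.3448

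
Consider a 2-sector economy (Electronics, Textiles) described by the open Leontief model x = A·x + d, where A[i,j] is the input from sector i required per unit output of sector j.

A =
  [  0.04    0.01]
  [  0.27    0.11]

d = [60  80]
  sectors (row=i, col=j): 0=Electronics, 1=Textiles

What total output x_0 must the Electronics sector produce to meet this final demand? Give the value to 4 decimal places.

63.6374

Form M = I − A:
  [  0.96   -0.01]
  [ -0.27    0.89]
Leontief inverse L = M⁻¹:
  [  1.0450    0.0117]
  [  0.3170    1.1272]
Total output x = L · d:
  x_0 = 1.0450·60 + 0.0117·80 = 63.6374
  x_1 = 0.3170·60 + 1.1272·80 = 109.1934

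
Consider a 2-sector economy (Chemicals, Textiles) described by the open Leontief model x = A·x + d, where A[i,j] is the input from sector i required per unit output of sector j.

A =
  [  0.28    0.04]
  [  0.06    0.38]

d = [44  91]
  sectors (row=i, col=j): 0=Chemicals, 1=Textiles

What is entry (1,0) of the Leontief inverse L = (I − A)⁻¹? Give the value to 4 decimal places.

Form M = I − A:
  [  0.72   -0.04]
  [ -0.06    0.62]
Leontief inverse L = M⁻¹:
  [  1.3964    0.0901]
  [  0.1351    1.6216]
Total output x = L · d:
  x_0 = 1.3964·44 + 0.0901·91 = 69.6396
  x_1 = 0.1351·44 + 1.6216·91 = 153.5135

L[1,0] = 0.1351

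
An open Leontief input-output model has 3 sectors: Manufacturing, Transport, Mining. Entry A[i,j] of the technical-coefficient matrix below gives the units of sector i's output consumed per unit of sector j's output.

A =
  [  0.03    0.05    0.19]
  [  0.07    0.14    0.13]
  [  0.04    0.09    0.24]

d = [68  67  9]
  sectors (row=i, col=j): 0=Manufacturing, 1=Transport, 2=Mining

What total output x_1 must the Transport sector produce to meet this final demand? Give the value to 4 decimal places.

Form M = I − A:
  [  0.97   -0.05   -0.19]
  [ -0.07    0.86   -0.13]
  [ -0.04   -0.09    0.76]
Leontief inverse L = M⁻¹:
  [  1.0489    0.0900    0.2776]
  [  0.0954    1.1922    0.2278]
  [  0.0665    0.1459    1.3574]
Total output x = L · d:
  x_0 = 1.0489·68 + 0.0900·67 + 0.2776·9 = 79.8542
  x_1 = 0.0954·68 + 1.1922·67 + 0.2278·9 = 88.4148
  x_2 = 0.0665·68 + 0.1459·67 + 1.3574·9 = 26.5151

88.4148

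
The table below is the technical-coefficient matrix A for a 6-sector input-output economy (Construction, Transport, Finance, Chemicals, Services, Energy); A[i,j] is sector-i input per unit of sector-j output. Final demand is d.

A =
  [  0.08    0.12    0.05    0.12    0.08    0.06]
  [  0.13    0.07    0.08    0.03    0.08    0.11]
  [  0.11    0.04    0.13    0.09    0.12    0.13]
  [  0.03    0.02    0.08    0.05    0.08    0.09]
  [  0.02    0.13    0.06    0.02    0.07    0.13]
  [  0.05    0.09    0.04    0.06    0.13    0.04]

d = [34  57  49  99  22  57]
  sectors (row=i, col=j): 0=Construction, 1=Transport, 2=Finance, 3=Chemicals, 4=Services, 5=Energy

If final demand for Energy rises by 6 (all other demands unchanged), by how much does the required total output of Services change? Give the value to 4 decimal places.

1.2304

Form M = I − A:
  [  0.92   -0.12   -0.05   -0.12   -0.08   -0.06]
  [ -0.13    0.93   -0.08   -0.03   -0.08   -0.11]
  [ -0.11   -0.04    0.87   -0.09   -0.12   -0.13]
  [ -0.03   -0.02   -0.08    0.95   -0.08   -0.09]
  [ -0.02   -0.13   -0.06   -0.02    0.93   -0.13]
  [ -0.05   -0.09   -0.04   -0.06   -0.13    0.96]
Leontief inverse L = M⁻¹:
  [  1.1460    0.1944    0.1181    0.1750    0.1664    0.1488]
  [  0.1976    1.1517    0.1464    0.0911    0.1702    0.1957]
  [  0.1877    0.1354    1.2146    0.1630    0.2319    0.2384]
  [  0.0725    0.0731    0.1279    1.0888    0.1439    0.1518]
  [  0.0801    0.1972    0.1173    0.0646    1.1485    0.2051]
  [  0.1014    0.1550    0.0944    0.1012    0.1988    1.1150]
Total output x = L · d:
  x_0 = 1.1460·34 + 0.1944·57 + 0.1181·49 + 0.1750·99 + 0.1664·22 + 0.1488·57 = 85.2987
  x_1 = 0.1976·34 + 1.1517·57 + 0.1464·49 + 0.0911·99 + 0.1702·22 + 0.1957·57 = 103.4607
  x_2 = 0.1877·34 + 0.1354·57 + 1.2146·49 + 0.1630·99 + 0.2319·22 + 0.2384·57 = 108.4432
  x_3 = 0.0725·34 + 0.0731·57 + 0.1279·49 + 1.0888·99 + 0.1439·22 + 0.1518·57 = 132.5109
  x_4 = 0.0801·34 + 0.1972·57 + 0.1173·49 + 0.0646·99 + 1.1485·22 + 0.2051·57 = 63.0581
  x_5 = 0.1014·34 + 0.1550·57 + 0.0944·49 + 0.1012·99 + 0.1988·22 + 1.1150·57 = 94.8566
Δx_4 = L[4,5] · Δd_5 = 0.2051 · 6 = 1.2304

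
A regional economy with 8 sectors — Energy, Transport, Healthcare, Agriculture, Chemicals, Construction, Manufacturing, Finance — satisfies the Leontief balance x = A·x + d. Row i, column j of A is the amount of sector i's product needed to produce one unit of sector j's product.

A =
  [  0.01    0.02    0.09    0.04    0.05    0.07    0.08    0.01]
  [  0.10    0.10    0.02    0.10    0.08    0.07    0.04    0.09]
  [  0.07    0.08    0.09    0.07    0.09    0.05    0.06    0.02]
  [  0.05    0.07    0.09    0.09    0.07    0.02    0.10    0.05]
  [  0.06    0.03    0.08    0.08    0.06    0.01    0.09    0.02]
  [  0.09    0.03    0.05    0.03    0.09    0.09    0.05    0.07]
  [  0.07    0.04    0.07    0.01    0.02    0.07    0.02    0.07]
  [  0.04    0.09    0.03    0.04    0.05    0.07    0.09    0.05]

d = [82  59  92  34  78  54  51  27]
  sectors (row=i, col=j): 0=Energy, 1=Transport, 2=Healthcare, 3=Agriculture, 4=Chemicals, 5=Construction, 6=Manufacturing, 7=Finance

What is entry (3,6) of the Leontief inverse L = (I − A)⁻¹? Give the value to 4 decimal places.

L[3,6] = 0.1669

Form M = I − A:
  [  0.99   -0.02   -0.09   -0.04   -0.05   -0.07   -0.08   -0.01]
  [ -0.10    0.90   -0.02   -0.10   -0.08   -0.07   -0.04   -0.09]
  [ -0.07   -0.08    0.91   -0.07   -0.09   -0.05   -0.06   -0.02]
  [ -0.05   -0.07   -0.09    0.91   -0.07   -0.02   -0.10   -0.05]
  [ -0.06   -0.03   -0.08   -0.08    0.94   -0.01   -0.09   -0.02]
  [ -0.09   -0.03   -0.05   -0.03   -0.09    0.91   -0.05   -0.07]
  [ -0.07   -0.04   -0.07   -0.01   -0.02   -0.07    0.98   -0.07]
  [ -0.04   -0.09   -0.03   -0.04   -0.05   -0.07   -0.09    0.95]
Leontief inverse L = M⁻¹:
  [  1.0560    0.0585    0.1388    0.0788    0.0956    0.1089    0.1234    0.0429]
  [  0.1684    1.1655    0.0935    0.1682    0.1526    0.1334    0.1183    0.1448]
  [  0.1330    0.1371    1.1594    0.1315    0.1557    0.1039    0.1265    0.0660]
  [  0.1133    0.1304    0.1599    1.1509    0.1341    0.0747    0.1669    0.0981]
  [  0.1081    0.0752    0.1381    0.1269    1.1096    0.0519    0.1430    0.0556]
  [  0.1453    0.0786    0.1123    0.0806    0.1489    1.1429    0.1124    0.1112]
  [  0.1124    0.0800    0.1150    0.0483    0.0663    0.1128    1.0660    0.1020]
  [  0.0964    0.1400    0.0845    0.0891    0.1047    0.1213    0.1442    1.0951]
Total output x = L · d:
  x_0 = 1.0560·82 + 0.0585·59 + 0.1388·92 + 0.0788·34 + 0.0956·78 + 0.1089·54 + 0.1234·51 + 0.0429·27 = 126.2825
  x_1 = 0.1684·82 + 1.1655·59 + 0.0935·92 + 0.1682·34 + 0.1526·78 + 0.1334·54 + 0.1183·51 + 0.1448·27 = 125.9452
  x_2 = 0.1330·82 + 0.1371·59 + 1.1594·92 + 0.1315·34 + 0.1557·78 + 0.1039·54 + 0.1265·51 + 0.0660·27 = 156.1105
  x_3 = 0.1133·82 + 0.1304·59 + 0.1599·92 + 1.1509·34 + 0.1341·78 + 0.0747·54 + 0.1669·51 + 0.0981·27 = 96.4753
  x_4 = 0.1081·82 + 0.0752·59 + 0.1381·92 + 0.1269·34 + 1.1096·78 + 0.0519·54 + 0.1430·51 + 0.0556·27 = 128.4690
  x_5 = 0.1453·82 + 0.0786·59 + 0.1123·92 + 0.0806·34 + 0.1489·78 + 1.1429·54 + 0.1124·51 + 0.1112·27 = 111.6880
  x_6 = 0.1124·82 + 0.0800·59 + 0.1150·92 + 0.0483·34 + 0.0663·78 + 0.1128·54 + 1.0660·51 + 0.1020·27 = 94.5514
  x_7 = 0.0964·82 + 0.1400·59 + 0.0845·92 + 0.0891·34 + 0.1047·78 + 0.1213·54 + 0.1442·51 + 1.0951·27 = 78.6104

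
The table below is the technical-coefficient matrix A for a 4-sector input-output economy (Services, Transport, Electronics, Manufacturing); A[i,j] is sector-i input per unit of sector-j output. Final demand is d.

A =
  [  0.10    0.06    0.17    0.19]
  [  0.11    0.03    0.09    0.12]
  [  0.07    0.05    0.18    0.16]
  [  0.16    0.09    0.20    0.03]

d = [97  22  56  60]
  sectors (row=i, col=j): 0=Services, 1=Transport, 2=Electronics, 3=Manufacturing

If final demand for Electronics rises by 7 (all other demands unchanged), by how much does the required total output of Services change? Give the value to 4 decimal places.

Form M = I − A:
  [  0.90   -0.06   -0.17   -0.19]
  [ -0.11    0.97   -0.09   -0.12]
  [ -0.07   -0.05    0.82   -0.16]
  [ -0.16   -0.09   -0.20    0.97]
Leontief inverse L = M⁻¹:
  [  1.2068    0.1206    0.3383    0.3071]
  [  0.1828    1.0716    0.2048    0.2022]
  [  0.1629    0.1031    1.3289    0.2639]
  [  0.2496    0.1406    0.3488    1.1547]
Total output x = L · d:
  x_0 = 1.2068·97 + 0.1206·22 + 0.3383·56 + 0.3071·60 = 157.0797
  x_1 = 0.1828·97 + 1.0716·22 + 0.2048·56 + 0.2022·60 = 64.9092
  x_2 = 0.1629·97 + 0.1031·22 + 1.3289·56 + 0.2639·60 = 108.3177
  x_3 = 0.2496·97 + 0.1406·22 + 0.3488·56 + 1.1547·60 = 116.1218
Δx_0 = L[0,2] · Δd_2 = 0.3383 · 7 = 2.3682

2.3682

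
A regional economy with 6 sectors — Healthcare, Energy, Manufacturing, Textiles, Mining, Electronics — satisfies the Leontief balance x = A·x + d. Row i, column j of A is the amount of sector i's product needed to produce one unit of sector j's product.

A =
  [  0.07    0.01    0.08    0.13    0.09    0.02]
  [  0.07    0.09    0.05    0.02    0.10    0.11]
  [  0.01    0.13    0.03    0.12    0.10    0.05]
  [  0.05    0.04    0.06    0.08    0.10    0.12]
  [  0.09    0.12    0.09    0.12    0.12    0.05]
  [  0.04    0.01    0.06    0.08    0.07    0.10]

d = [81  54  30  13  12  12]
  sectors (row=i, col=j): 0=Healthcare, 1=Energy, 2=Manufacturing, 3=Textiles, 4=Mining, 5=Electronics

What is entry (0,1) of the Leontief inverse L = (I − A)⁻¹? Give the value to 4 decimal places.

L[0,1] = 0.0618

Form M = I − A:
  [  0.93   -0.01   -0.08   -0.13   -0.09   -0.02]
  [ -0.07    0.91   -0.05   -0.02   -0.10   -0.11]
  [ -0.01   -0.13    0.97   -0.12   -0.10   -0.05]
  [ -0.05   -0.04   -0.06    0.92   -0.10   -0.12]
  [ -0.09   -0.12   -0.09   -0.12    0.88   -0.05]
  [ -0.04   -0.01   -0.06   -0.08   -0.07    0.90]
Leontief inverse L = M⁻¹:
  [  1.1113    0.0618    0.1273    0.2030    0.1642    0.0755]
  [  0.1167    1.1440    0.1013    0.0925    0.1775    0.1702]
  [  0.0586    0.1885    1.0813    0.1874    0.1811    0.1195]
  [  0.0957    0.0936    0.1123    1.1565    0.1792    0.1840]
  [  0.1529    0.1973    0.1585    0.2183    1.2279    0.1336]
  [  0.0750    0.0517    0.1012    0.1423    0.1328    1.1511]
Total output x = L · d:
  x_0 = 1.1113·81 + 0.0618·54 + 0.1273·30 + 0.2030·13 + 0.1642·12 + 0.0755·12 = 102.6909
  x_1 = 0.1167·81 + 1.1440·54 + 0.1013·30 + 0.0925·13 + 0.1775·12 + 0.1702·12 = 79.6417
  x_2 = 0.0586·81 + 0.1885·54 + 1.0813·30 + 0.1874·13 + 0.1811·12 + 0.1195·12 = 53.4049
  x_3 = 0.0957·81 + 0.0936·54 + 0.1123·30 + 1.1565·13 + 0.1792·12 + 0.1840·12 = 35.5653
  x_4 = 0.1529·81 + 0.1973·54 + 0.1585·30 + 0.2183·13 + 1.2279·12 + 0.1336·12 = 46.9674
  x_5 = 0.0750·81 + 0.0517·54 + 0.1012·30 + 0.1423·13 + 0.1328·12 + 1.1511·12 = 29.1570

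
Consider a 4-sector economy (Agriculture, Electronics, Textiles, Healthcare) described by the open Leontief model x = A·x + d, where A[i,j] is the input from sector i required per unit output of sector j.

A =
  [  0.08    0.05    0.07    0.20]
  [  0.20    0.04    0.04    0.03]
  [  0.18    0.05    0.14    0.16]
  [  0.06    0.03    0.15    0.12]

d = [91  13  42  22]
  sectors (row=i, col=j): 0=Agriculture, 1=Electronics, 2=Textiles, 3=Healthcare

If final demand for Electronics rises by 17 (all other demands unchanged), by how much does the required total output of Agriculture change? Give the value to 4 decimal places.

1.3056

Form M = I − A:
  [  0.92   -0.05   -0.07   -0.20]
  [ -0.20    0.96   -0.04   -0.03]
  [ -0.18   -0.05    0.86   -0.16]
  [ -0.06   -0.03   -0.15    0.88]
Leontief inverse L = M⁻¹:
  [  1.1516    0.0768    0.1481    0.2913]
  [  0.2559    1.0631    0.0896    0.1107]
  [  0.2811    0.0884    1.2408    0.2925]
  [  0.1351    0.0565    0.2247    1.2099]
Total output x = L · d:
  x_0 = 1.1516·91 + 0.0768·13 + 0.1481·42 + 0.2913·22 = 118.4254
  x_1 = 0.2559·91 + 1.0631·13 + 0.0896·42 + 0.1107·22 = 43.3006
  x_2 = 0.2811·91 + 0.0884·13 + 1.2408·42 + 0.2925·22 = 85.2737
  x_3 = 0.1351·91 + 0.0565·13 + 0.2247·42 + 1.2099·22 = 49.0859
Δx_0 = L[0,1] · Δd_1 = 0.0768 · 17 = 1.3056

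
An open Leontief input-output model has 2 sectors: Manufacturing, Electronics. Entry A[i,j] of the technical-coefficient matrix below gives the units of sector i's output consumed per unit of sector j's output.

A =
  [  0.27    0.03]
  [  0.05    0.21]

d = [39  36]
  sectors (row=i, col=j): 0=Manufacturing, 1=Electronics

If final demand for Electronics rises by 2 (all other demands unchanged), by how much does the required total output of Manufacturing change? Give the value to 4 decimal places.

0.1043

Form M = I − A:
  [  0.73   -0.03]
  [ -0.05    0.79]
Leontief inverse L = M⁻¹:
  [  1.3734    0.0522]
  [  0.0869    1.2691]
Total output x = L · d:
  x_0 = 1.3734·39 + 0.0522·36 = 55.4416
  x_1 = 0.0869·39 + 1.2691·36 = 49.0786
Δx_0 = L[0,1] · Δd_1 = 0.0522 · 2 = 0.1043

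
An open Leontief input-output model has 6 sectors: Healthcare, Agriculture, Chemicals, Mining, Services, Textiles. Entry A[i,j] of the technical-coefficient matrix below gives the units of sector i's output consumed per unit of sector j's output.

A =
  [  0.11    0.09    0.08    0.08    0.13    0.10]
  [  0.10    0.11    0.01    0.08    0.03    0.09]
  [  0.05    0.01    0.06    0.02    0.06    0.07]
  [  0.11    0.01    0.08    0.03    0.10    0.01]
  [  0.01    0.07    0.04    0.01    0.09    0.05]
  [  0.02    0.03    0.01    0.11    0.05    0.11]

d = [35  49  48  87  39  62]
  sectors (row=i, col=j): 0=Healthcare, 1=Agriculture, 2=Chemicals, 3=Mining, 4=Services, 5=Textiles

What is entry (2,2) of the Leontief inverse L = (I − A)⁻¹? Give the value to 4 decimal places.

Form M = I − A:
  [  0.89   -0.09   -0.08   -0.08   -0.13   -0.10]
  [ -0.10    0.89   -0.01   -0.08   -0.03   -0.09]
  [ -0.05   -0.01    0.94   -0.02   -0.06   -0.07]
  [ -0.11   -0.01   -0.08    0.97   -0.10   -0.01]
  [ -0.01   -0.07   -0.04   -0.01    0.91   -0.05]
  [ -0.02   -0.03   -0.01   -0.11   -0.05    0.89]
Leontief inverse L = M⁻¹:
  [  1.1689    0.1427    0.1227    0.1319    0.2035    0.1683]
  [  0.1514    1.1522    0.0409    0.1254    0.0839    0.1429]
  [  0.0728    0.0307    1.0791    0.0433    0.0929    0.1019]
  [  0.1440    0.0409    0.1093    1.0555    0.1478    0.0491]
  [  0.0321    0.0949    0.0549    0.0323    1.1182    0.0807]
  [  0.0518    0.0528    0.0329    0.1399    0.0895    1.1439]
Total output x = L · d:
  x_0 = 1.1689·35 + 0.1427·49 + 0.1227·48 + 0.1319·87 + 0.2035·39 + 0.1683·62 = 83.6433
  x_1 = 0.1514·35 + 1.1522·49 + 0.0409·48 + 0.1254·87 + 0.0839·39 + 0.1429·62 = 86.7644
  x_2 = 0.0728·35 + 0.0307·49 + 1.0791·48 + 0.0433·87 + 0.0929·39 + 0.1019·62 = 69.5513
  x_3 = 0.1440·35 + 0.0409·49 + 0.1093·48 + 1.0555·87 + 0.1478·39 + 0.0491·62 = 112.9296
  x_4 = 0.0321·35 + 0.0949·49 + 0.0549·48 + 0.0323·87 + 1.1182·39 + 0.0807·62 = 59.8348
  x_5 = 0.0518·35 + 0.0528·49 + 0.0329·48 + 0.1399·87 + 0.0895·39 + 1.1439·62 = 92.5678

L[2,2] = 1.0791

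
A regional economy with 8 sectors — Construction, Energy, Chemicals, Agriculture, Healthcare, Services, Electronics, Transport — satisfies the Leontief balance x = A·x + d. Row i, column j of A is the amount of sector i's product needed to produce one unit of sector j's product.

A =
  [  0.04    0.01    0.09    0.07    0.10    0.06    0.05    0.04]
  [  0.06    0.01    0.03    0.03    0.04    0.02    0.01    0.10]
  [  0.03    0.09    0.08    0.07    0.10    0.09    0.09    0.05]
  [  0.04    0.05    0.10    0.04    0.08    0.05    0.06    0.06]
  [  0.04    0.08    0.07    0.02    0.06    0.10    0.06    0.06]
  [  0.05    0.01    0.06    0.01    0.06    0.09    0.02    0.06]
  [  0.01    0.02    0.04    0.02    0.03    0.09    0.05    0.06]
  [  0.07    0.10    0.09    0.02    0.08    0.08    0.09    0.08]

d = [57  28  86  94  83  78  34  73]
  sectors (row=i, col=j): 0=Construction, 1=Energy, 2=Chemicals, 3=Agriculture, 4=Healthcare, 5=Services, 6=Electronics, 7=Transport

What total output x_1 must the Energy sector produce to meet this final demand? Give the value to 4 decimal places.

Form M = I − A:
  [  0.96   -0.01   -0.09   -0.07   -0.10   -0.06   -0.05   -0.04]
  [ -0.06    0.99   -0.03   -0.03   -0.04   -0.02   -0.01   -0.10]
  [ -0.03   -0.09    0.92   -0.07   -0.10   -0.09   -0.09   -0.05]
  [ -0.04   -0.05   -0.10    0.96   -0.08   -0.05   -0.06   -0.06]
  [ -0.04   -0.08   -0.07   -0.02    0.94   -0.10   -0.06   -0.06]
  [ -0.05   -0.01   -0.06   -0.01   -0.06    0.91   -0.02   -0.06]
  [ -0.01   -0.02   -0.04   -0.02   -0.03   -0.09    0.95   -0.06]
  [ -0.07   -0.10   -0.09   -0.02   -0.08   -0.08   -0.09    0.92]
Leontief inverse L = M⁻¹:
  [  1.0752    0.0554    0.1519    0.0999    0.1607    0.1283    0.0995    0.0929]
  [  0.0868    1.0423    0.0738    0.0505    0.0830    0.0643    0.0453    0.1369]
  [  0.0756    0.1416    1.1528    0.1049    0.1715    0.1718    0.1471    0.1202]
  [  0.0775    0.0963    0.1619    1.0711    0.1418    0.1189    0.1106    0.1167]
  [  0.0787    0.1211    0.1291    0.0487    1.1193    0.1671    0.1061    0.1176]
  [  0.0796    0.0440    0.1080    0.0325    0.1081    1.1441    0.0575    0.1017]
  [  0.0354    0.0481    0.0798    0.0373    0.0690    0.1364    1.0814    0.0975]
  [  0.1176    0.1525    0.1643    0.0573    0.1546    0.1635    0.1493    1.1518]
Total output x = L · d:
  x_0 = 1.0752·57 + 0.0554·28 + 0.1519·86 + 0.0999·94 + 0.1607·83 + 0.1283·78 + 0.0995·34 + 0.0929·73 = 118.7918
  x_1 = 0.0868·57 + 1.0423·28 + 0.0738·86 + 0.0505·94 + 0.0830·83 + 0.0643·78 + 0.0453·34 + 0.1369·73 = 68.6704
  x_2 = 0.0756·57 + 0.1416·28 + 1.1528·86 + 0.1049·94 + 0.1715·83 + 0.1718·78 + 0.1471·34 + 0.1202·73 = 158.6936
  x_3 = 0.0775·57 + 0.0963·28 + 0.1619·86 + 1.0711·94 + 0.1418·83 + 0.1189·78 + 0.1106·34 + 0.1167·73 = 155.0286
  x_4 = 0.0787·57 + 0.1211·28 + 0.1291·86 + 0.0487·94 + 1.1193·83 + 0.1671·78 + 0.1061·34 + 0.1176·73 = 141.6790
  x_5 = 0.0796·57 + 0.0440·28 + 0.1080·86 + 0.0325·94 + 0.1081·83 + 1.1441·78 + 0.0575·34 + 0.1017·73 = 125.7063
  x_6 = 0.0354·57 + 0.0481·28 + 0.0798·86 + 0.0373·94 + 0.0690·83 + 0.1364·78 + 1.0814·34 + 0.0975·73 = 73.9870
  x_7 = 0.1176·57 + 0.1525·28 + 0.1643·86 + 0.0573·94 + 0.1546·83 + 0.1635·78 + 0.1493·34 + 1.1518·73 = 145.2338

68.6704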